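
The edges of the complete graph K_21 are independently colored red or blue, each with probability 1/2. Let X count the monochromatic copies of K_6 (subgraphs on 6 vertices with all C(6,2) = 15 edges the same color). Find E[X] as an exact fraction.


Let X = Σ_S X_S over the C(21, 6) = 54264 subsets S of size 6, where X_S = 1 if the K_6 on S is monochromatic.
For a fixed S, the K_6 on S has C(6, 2) = 15 edges. P[all 15 edges red] = (1/2)^15, and likewise for blue, so P[monochromatic] = 2·(1/2)^15 = 2^{1 − 15} = 1/16384.
Summing: E[X] = C(21, 6) · 2^{1 − 15} = 54264 · 1/16384 = 6783/2048.
Numerically: E[X] ≈ 3.312012.

E[X] = C(21,6)·2^(1−C(6,2)) = 6783/2048 ≈ 3.312012.


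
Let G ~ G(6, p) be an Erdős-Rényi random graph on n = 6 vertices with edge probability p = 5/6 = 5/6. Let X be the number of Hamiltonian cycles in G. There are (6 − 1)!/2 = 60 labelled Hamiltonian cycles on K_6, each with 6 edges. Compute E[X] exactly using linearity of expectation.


K_6 has (6 − 1)!/2 = 60 labelled Hamiltonian cycles.
For each such Hamiltonian cycle H, let X_H = 1 if all 6 edges of H are present in G. Then P[X_H = 1] = p^{6} = (5/6)^{6} = 15625/46656.
By linearity of expectation: E[X] = Σ_H E[X_H] = 60 · p^{6} = 60 · 15625/46656 = 78125/3888.
Numerically: E[X] ≈ 20.1.

E[X] = 60 · (5/6)^{6} = 78125/3888 ≈ 20.1.


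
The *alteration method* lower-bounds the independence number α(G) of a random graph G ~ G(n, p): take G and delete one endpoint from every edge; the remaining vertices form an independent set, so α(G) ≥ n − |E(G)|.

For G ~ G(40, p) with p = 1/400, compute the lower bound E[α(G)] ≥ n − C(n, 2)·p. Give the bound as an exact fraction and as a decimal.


E[|E(G)|] = C(40, 2)·p = 780 · (1/400) = 39/20.
E[α(G)] ≥ n − E[|E(G)|] = 40 − 39/20 = 761/20.
Numerically: ≈ 38.0500.
(This is only a lower bound; the true E[α(G)] may be larger.)

E[α(G)] ≥ 761/20 ≈ 38.0500.


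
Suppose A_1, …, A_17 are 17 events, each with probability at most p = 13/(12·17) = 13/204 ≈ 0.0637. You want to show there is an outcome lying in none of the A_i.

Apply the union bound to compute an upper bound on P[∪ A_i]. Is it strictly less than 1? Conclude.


Union bound: P[∪_{i=1}^{17} A_i] ≤ Σ_i P[A_i] ≤ 17·p = 17·(13/204) = 13/12.
Numerically: 13/12 ≈ 1.0833.
Is 13/12 < 1? NO.
Since the bound 13/12 is ≥ 1, the union bound is uninformative here; it does NOT by itself certify existence.

17·p = 13/12 ≈ 1.0833; existence NOT certified by the union bound.


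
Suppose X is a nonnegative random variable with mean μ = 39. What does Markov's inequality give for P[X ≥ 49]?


μ = E[X] = 39, a = 49.
Markov: P[X ≥ 49] ≤ μ/a = (39)/49 = 39/49.
Numerically: ≈ 0.79592.
(Since a = 49 > μ = 39.00000, the bound 39/49 is < 1 and informative.)

P[X ≥ 49] ≤ 39/49 ≈ 0.79592.


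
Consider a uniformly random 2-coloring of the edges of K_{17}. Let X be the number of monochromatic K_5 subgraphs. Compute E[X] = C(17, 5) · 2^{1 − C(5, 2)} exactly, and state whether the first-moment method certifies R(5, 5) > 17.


E[X] = C(17, 5) · 2^{1 − 10} = 6188 · 2^{−9} = 6188/512.
As a reduced fraction: E[X] = 1547/128 ≈ 12.0859.
Is E[X] < 1? NO.
Since E[X] ≥ 1, the first-moment bound is inconclusive at n = 17; it does NOT by itself certify R(5, 5) > 17.

E[X] = 1547/128 ≈ 12.0859; E[X] ≥ 1; first-moment method inconclusive here.


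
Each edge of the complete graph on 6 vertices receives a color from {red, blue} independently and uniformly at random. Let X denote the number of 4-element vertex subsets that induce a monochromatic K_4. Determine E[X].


Let X = Σ_S X_S over the C(6, 4) = 15 subsets S of size 4, where X_S = 1 if the K_4 on S is monochromatic.
For a fixed S, the K_4 on S has C(4, 2) = 6 edges. P[all 6 edges red] = (1/2)^6, and likewise for blue, so P[monochromatic] = 2·(1/2)^6 = 2^{1 − 6} = 1/32.
By linearity: E[X] = C(6, 4) · 2^{1 − 6} = 15 · 1/32 = 15/32.
Numerically: E[X] ≈ 0.4688.

E[X] = C(6,4)·2^(1−C(4,2)) = 15/32 ≈ 0.4688.


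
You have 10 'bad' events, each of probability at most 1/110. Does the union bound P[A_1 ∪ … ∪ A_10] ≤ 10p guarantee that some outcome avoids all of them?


Union bound: P[∪_{i=1}^{10} A_i] ≤ Σ_i P[A_i] ≤ 10·p = 10·(1/110) = 1/11.
Numerically: 1/11 ≈ 0.091.
Is 1/11 < 1? YES.
Since P[∪ A_i] ≤ 1/11 < 1, the complement has P[∩ A_i^c] ≥ 1 − 1/11 = 10/11 > 0, so some outcome avoids every A_i.

10·p = 1/11 ≈ 0.091; existence CERTIFIED by the union bound.


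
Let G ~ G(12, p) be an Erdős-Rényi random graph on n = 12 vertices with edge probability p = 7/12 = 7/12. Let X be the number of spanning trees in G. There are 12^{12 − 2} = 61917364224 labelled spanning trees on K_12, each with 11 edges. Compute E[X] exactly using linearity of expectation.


K_12 has 12^{12 − 2} = 61917364224 labelled spanning trees.
For each such spanning tree H, let X_H = 1 if all 11 edges of H are present in G. Then P[X_H = 1] = p^{11} = (7/12)^{11} = 1977326743/743008370688.
By linearity: E[X] = Σ_H E[X_H] = 61917364224 · p^{11} = 61917364224 · 1977326743/743008370688 = 1977326743/12.
Numerically: E[X] ≈ 1.648e+08.

E[X] = 61917364224 · (7/12)^{11} = 1977326743/12 ≈ 1.648e+08.


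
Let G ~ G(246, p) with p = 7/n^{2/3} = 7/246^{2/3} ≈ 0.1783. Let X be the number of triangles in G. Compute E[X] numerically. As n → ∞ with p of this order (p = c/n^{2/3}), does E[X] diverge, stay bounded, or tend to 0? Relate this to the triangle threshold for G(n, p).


Number of potential triangles: C(246, 3) = 2450980.
Each occurs with probability p³ ≈ (0.1783)³ ≈ 5.667923e-03.
By linearity: E[X] = C(246, 3)·p³ ≈ 2450980 · 5.667923e-03 ≈ 13891.9648.
Since α = 2/3 < 1, p = c/n^{2/3} ≫ 1/n is above the triangle threshold p ~ 1/n. Asymptotically E[X] ~ (c³/6)·n^{3(1−α)} = (7³/6)·n^{1} → ∞; triangles are abundant w.h.p.

E[X] ≈ 13891.9648; in regime p = Θ(1/n^{2/3}) E[X] diverges (above the triangle threshold p ~ 1/n).


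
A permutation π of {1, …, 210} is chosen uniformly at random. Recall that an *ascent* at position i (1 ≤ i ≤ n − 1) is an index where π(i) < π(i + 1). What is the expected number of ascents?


Write X = Σ X_I over i = 1, …, 209, with X_I the indicator of one ascent.
There are 209 indicators.
For each fixed i, the pair (π(i), π(i+1)) is a uniformly random ordered pair of distinct values from {1, …, 210}; by symmetry P[π(i) < π(i+1)] = 1/2.
By linearity: E[X] = 209 · (1/2) = (210 − 1) · (1/2) = 209/2 ≈ 104.50000.

E[X] = 209/2 = 104.50000.


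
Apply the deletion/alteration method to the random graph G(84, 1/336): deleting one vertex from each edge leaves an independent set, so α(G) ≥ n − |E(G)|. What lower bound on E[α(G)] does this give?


E[|E(G)|] = C(84, 2)·p = 3486 · (1/336) = 83/8.
E[α(G)] ≥ n − E[|E(G)|] = 84 − 83/8 = 589/8.
Numerically: ≈ 73.62500.
(This is only a lower bound; the true E[α(G)] may be larger.)

E[α(G)] ≥ 589/8 ≈ 73.62500.


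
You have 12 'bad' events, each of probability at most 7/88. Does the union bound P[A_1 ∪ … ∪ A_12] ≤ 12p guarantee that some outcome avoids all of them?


Union bound: P[∪_{i=1}^{12} A_i] ≤ Σ_i P[A_i] ≤ 12·p = 12·(7/88) = 21/22.
Numerically: 21/22 ≈ 0.954545.
Is 21/22 < 1? YES.
Since P[∪ A_i] ≤ 21/22 < 1, the complement has P[∩ A_i^c] ≥ 1 − 21/22 = 1/22 > 0, so some outcome avoids every A_i.

12·p = 21/22 ≈ 0.954545; existence CERTIFIED by the union bound.


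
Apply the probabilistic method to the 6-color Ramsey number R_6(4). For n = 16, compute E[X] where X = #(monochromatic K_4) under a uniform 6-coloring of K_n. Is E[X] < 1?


E[X] = C(16, 4) · 6^{1 − 6} = 1820 · 6^{−5} = 1820/7776.
As a reduced fraction: E[X] = 455/1944 ≈ 0.2341.
Is E[X] < 1? YES.
Since E[X] < 1, there exists a 6-coloring of K_{16} with no monochromatic K_4; hence R_6(4) > 16.

E[X] = 455/1944 ≈ 0.2341; E[X] < 1, so R_6(4) > 16.


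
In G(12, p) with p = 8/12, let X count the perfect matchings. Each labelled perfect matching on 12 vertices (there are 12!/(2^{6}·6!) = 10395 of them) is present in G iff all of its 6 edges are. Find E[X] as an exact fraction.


K_12 has 12!/(2^{6}·6!) = 10395 labelled perfect matchings.
For each such perfect matching H, let X_H = 1 if all 6 edges of H are present in G. Then P[X_H = 1] = p^{6} = (2/3)^{6} = 64/729.
By linearity: E[X] = Σ_H E[X_H] = 10395 · p^{6} = 10395 · 64/729 = 24640/27.
Numerically: E[X] ≈ 913.

E[X] = 10395 · (2/3)^{6} = 24640/27 ≈ 913.


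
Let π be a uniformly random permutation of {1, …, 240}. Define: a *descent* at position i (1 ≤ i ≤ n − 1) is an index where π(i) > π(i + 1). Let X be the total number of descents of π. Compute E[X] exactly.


Write X = Σ X_I over i = 1, …, 239, with X_I the indicator of one descent.
There are 239 indicators.
For each fixed i, the pair (π(i), π(i+1)) is a uniformly random ordered pair of distinct values from {1, …, 240}; by symmetry P[π(i) > π(i+1)] = 1/2.
By linearity: E[X] = 239 · (1/2) = (240 − 1) · (1/2) = 239/2 ≈ 119.500000.

E[X] = 239/2 = 119.500000.


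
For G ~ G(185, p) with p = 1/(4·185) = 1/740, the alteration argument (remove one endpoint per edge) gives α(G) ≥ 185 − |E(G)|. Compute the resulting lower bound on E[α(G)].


E[|E(G)|] = C(185, 2)·p = 17020 · (1/740) = 23.
E[α(G)] ≥ n − E[|E(G)|] = 185 − 23 = 162.
Numerically: ≈ 162.00000.
(This is only a lower bound; the true E[α(G)] may be larger.)

E[α(G)] ≥ 162 ≈ 162.00000.


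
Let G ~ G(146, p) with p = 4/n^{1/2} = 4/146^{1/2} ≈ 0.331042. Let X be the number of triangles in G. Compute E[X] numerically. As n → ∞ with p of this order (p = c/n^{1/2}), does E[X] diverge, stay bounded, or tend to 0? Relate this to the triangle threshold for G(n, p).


Number of potential triangles: C(146, 3) = 508080.
Each occurs with probability p³ ≈ (0.331042)³ ≈ 3.62786143e-02.
By linearity: E[X] = C(146, 3)·p³ ≈ 508080 · 3.62786143e-02 ≈ 18432.438351.
Since α = 1/2 < 1, p = c/n^{1/2} ≫ 1/n is above the triangle threshold p ~ 1/n. Asymptotically E[X] ~ (c³/6)·n^{3(1−α)} = (4³/6)·n^{1.5} → ∞; triangles are abundant w.h.p.

E[X] ≈ 18432.438351; in regime p = Θ(1/n^{1/2}) E[X] diverges (above the triangle threshold p ~ 1/n).


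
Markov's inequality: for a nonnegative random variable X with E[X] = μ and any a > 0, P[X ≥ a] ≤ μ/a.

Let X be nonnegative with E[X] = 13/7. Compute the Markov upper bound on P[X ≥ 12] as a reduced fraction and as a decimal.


μ = E[X] = 13/7, a = 12.
Markov: P[X ≥ 12] ≤ μ/a = (13/7)/12 = 13/84.
Numerically: ≈ 0.1548.
(Since a = 12 > μ = 1.8571, the bound 13/84 is < 1 and informative.)

P[X ≥ 12] ≤ 13/84 ≈ 0.1548.


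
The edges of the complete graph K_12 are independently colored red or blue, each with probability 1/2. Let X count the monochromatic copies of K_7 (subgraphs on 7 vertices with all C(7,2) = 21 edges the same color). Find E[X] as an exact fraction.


Let X = Σ_S X_S over the C(12, 7) = 792 subsets S of size 7, where X_S = 1 if the K_7 on S is monochromatic.
For a fixed S, the K_7 on S has C(7, 2) = 21 edges. P[all 21 edges red] = (1/2)^21, and likewise for blue, so P[monochromatic] = 2·(1/2)^21 = 2^{1 − 21} = 1/1048576.
By linearity of expectation: E[X] = C(12, 7) · 2^{1 − 21} = 792 · 1/1048576 = 99/131072.
Numerically: E[X] ≈ 0.0008.

E[X] = C(12,7)·2^(1−C(7,2)) = 99/131072 ≈ 0.0008.


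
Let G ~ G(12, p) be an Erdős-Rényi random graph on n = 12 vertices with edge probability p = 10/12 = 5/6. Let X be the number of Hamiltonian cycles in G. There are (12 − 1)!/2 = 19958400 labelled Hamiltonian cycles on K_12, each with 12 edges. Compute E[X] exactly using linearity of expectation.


K_12 has (12 − 1)!/2 = 19958400 labelled Hamiltonian cycles.
For each such Hamiltonian cycle H, let X_H = 1 if all 12 edges of H are present in G. Then P[X_H = 1] = p^{12} = (5/6)^{12} = 244140625/2176782336.
Summing the indicators: E[X] = Σ_H E[X_H] = 19958400 · p^{12} = 19958400 · 244140625/2176782336 = 469970703125/209952.
Numerically: E[X] ≈ 2.2385e+06.

E[X] = 19958400 · (5/6)^{12} = 469970703125/209952 ≈ 2.2385e+06.


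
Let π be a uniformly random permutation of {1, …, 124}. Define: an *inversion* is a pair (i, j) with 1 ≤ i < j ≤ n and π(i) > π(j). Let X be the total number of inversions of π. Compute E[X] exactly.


Write X = Σ X_I over the C(124, 2) = 7626 pairs i < j, with X_I the indicator of one inversion.
There are 7626 indicators.
For each fixed pair i < j, the values π(i) and π(j) are two distinct elements of {1, …, 124} in uniformly random order; by symmetry P[π(i) > π(j)] = 1/2.
By linearity: E[X] = 7626 · (1/2) = C(124, 2) · (1/2) = 7626/2 = 3813 ≈ 3813.0000.

E[X] = 3813 = 3813.0000.


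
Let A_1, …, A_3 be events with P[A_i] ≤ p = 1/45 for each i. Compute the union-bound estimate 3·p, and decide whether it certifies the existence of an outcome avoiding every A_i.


Union bound: P[∪_{i=1}^{3} A_i] ≤ Σ_i P[A_i] ≤ 3·p = 3·(1/45) = 1/15.
Numerically: 1/15 ≈ 0.0667.
Is 1/15 < 1? YES.
Since P[∪ A_i] ≤ 1/15 < 1, the complement has P[∩ A_i^c] ≥ 1 − 1/15 = 14/15 > 0, so some outcome avoids every A_i.

3·p = 1/15 ≈ 0.0667; existence CERTIFIED by the union bound.


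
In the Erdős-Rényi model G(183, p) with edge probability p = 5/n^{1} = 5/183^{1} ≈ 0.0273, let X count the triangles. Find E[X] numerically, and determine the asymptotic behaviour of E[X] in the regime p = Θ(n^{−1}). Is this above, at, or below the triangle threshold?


Number of potential triangles: C(183, 3) = 1004731.
Each occurs with probability p³ ≈ (0.0273)³ ≈ 2.03966e-05.
By linearity: E[X] = C(183, 3)·p³ ≈ 1004731 · 2.03966e-05 ≈ 20.493.
Here α = 1, so p = 5/n is exactly at the triangle threshold p ~ 1/n. Asymptotically E[X] → c³/6 = 5³/6 = 125/6 ≈ 20.833, a bounded constant. In this regime the triangle count is asymptotically Poisson(c³/6).

E[X] ≈ 20.493; in regime p = Θ(1/n^{1}) E[X] stays bounded (at the triangle threshold p ~ 1/n).


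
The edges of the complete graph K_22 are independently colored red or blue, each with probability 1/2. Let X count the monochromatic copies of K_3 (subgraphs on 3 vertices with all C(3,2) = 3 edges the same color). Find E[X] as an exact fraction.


Let X = Σ_S X_S over the C(22, 3) = 1540 subsets S of size 3, where X_S = 1 if the K_3 on S is monochromatic.
For a fixed S, the K_3 on S has C(3, 2) = 3 edges. P[all 3 edges red] = (1/2)^3, and likewise for blue, so P[monochromatic] = 2·(1/2)^3 = 2^{1 − 3} = 1/4.
By linearity of expectation: E[X] = C(22, 3) · 2^{1 − 3} = 1540 · 1/4 = 385.
Numerically: E[X] ≈ 385.0000.

E[X] = C(22,3)·2^(1−C(3,2)) = 385 ≈ 385.0000.


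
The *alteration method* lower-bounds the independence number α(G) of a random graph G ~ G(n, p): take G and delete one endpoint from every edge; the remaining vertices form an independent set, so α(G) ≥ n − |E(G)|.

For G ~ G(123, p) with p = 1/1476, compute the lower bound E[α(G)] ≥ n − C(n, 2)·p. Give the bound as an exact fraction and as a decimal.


E[|E(G)|] = C(123, 2)·p = 7503 · (1/1476) = 61/12.
E[α(G)] ≥ n − E[|E(G)|] = 123 − 61/12 = 1415/12.
Numerically: ≈ 117.91667.
(This is only a lower bound; the true E[α(G)] may be larger.)

E[α(G)] ≥ 1415/12 ≈ 117.91667.


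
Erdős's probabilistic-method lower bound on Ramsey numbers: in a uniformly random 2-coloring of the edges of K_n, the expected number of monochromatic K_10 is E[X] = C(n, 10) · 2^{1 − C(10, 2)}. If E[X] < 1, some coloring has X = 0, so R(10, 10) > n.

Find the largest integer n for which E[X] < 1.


We need C(n, 10) · 2^{1 − 45} < 1, i.e. C(n, 10) < 2^{45 − 1} = 17592186044416.
Check values of n near the boundary:
  n = 97: C(97, 10) = 12576469727536; 12576469727536 < 17592186044416? YES
  n = 98: C(98, 10) = 14005614014756; 14005614014756 < 17592186044416? YES
  n = 99: C(99, 10) = 15579278510796; 15579278510796 < 17592186044416? YES
  n = 100: C(100, 10) = 17310309456440; 17310309456440 < 17592186044416? YES
  n = 101: C(101, 10) = 19212541264840; 19212541264840 < 17592186044416? NO
  n = 102: C(102, 10) = 21300860967540; 21300860967540 < 17592186044416? NO
The largest n with C(n, 10) < 17592186044416 is n = 100 (where E[X] = 2163788682055/2199023255552 ≈ 0.98398). Hence R(10, 10) > 100, i.e. R(10, 10) ≥ 101.

Largest n = 100; hence R(10, 10) > 100.


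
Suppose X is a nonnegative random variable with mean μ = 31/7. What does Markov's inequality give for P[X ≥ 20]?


μ = E[X] = 31/7, a = 20.
Markov: P[X ≥ 20] ≤ μ/a = (31/7)/20 = 31/140.
Numerically: ≈ 0.221.
(Since a = 20 > μ = 4.429, the bound 31/140 is < 1 and informative.)

P[X ≥ 20] ≤ 31/140 ≈ 0.221.


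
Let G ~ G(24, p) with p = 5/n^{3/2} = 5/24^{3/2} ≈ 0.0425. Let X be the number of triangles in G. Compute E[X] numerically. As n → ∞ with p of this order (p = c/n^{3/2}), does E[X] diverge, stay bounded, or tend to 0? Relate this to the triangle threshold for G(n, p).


Number of potential triangles: C(24, 3) = 2024.
Each occurs with probability p³ ≈ (0.0425)³ ≈ 7.69059e-05.
By linearity: E[X] = C(24, 3)·p³ ≈ 2024 · 7.69059e-05 ≈ 0.156.
Since α = 3/2 > 1, p = c/n^{3/2} = o(1/n) is below the triangle threshold p ~ 1/n. Asymptotically E[X] ~ (c³/6)·n^{3(1−α)} = (5³/6)·n^{-1.5} → 0, so by Markov's inequality G has no triangles w.h.p.

E[X] ≈ 0.156; in regime p = Θ(1/n^{3/2}) E[X] tends to 0 (below the triangle threshold p ~ 1/n).


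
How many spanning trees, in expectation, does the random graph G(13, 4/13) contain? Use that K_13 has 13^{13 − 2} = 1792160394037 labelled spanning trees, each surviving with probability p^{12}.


K_13 has 13^{13 − 2} = 1792160394037 labelled spanning trees.
For each such spanning tree H, let X_H = 1 if all 12 edges of H are present in G. Then P[X_H = 1] = p^{12} = (4/13)^{12} = 16777216/23298085122481.
Summing the indicators: E[X] = Σ_H E[X_H] = 1792160394037 · p^{12} = 1792160394037 · 16777216/23298085122481 = 16777216/13.
Numerically: E[X] ≈ 1.29056e+06.

E[X] = 1792160394037 · (4/13)^{12} = 16777216/13 ≈ 1.29056e+06.


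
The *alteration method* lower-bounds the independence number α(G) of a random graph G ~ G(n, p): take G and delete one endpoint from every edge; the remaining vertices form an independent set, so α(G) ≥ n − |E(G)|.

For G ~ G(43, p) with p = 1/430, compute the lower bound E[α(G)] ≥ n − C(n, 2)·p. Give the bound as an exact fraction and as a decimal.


E[|E(G)|] = C(43, 2)·p = 903 · (1/430) = 21/10.
E[α(G)] ≥ n − E[|E(G)|] = 43 − 21/10 = 409/10.
Numerically: ≈ 40.90000.
(This is only a lower bound; the true E[α(G)] may be larger.)

E[α(G)] ≥ 409/10 ≈ 40.90000.


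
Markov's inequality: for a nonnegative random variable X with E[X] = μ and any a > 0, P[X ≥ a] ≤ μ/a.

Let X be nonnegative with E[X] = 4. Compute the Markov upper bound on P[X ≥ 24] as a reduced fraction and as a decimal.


μ = E[X] = 4, a = 24.
Markov: P[X ≥ 24] ≤ μ/a = (4)/24 = 1/6.
Numerically: ≈ 0.16667.
(Since a = 24 > μ = 4.00000, the bound 1/6 is < 1 and informative.)

P[X ≥ 24] ≤ 1/6 ≈ 0.16667.


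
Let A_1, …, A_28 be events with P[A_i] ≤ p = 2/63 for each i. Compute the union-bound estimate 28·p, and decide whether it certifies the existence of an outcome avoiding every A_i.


Union bound: P[∪_{i=1}^{28} A_i] ≤ Σ_i P[A_i] ≤ 28·p = 28·(2/63) = 8/9.
Numerically: 8/9 ≈ 0.8888889.
Is 8/9 < 1? YES.
Since P[∪ A_i] ≤ 8/9 < 1, the complement has P[∩ A_i^c] ≥ 1 − 8/9 = 1/9 > 0, so some outcome avoids every A_i.

28·p = 8/9 ≈ 0.8888889; existence CERTIFIED by the union bound.


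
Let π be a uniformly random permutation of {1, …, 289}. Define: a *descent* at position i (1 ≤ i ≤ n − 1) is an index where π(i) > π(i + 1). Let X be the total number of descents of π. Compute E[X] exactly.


Write X = Σ X_I over i = 1, …, 288, with X_I the indicator of one descent.
There are 288 indicators.
For each fixed i, the pair (π(i), π(i+1)) is a uniformly random ordered pair of distinct values from {1, …, 289}; by symmetry P[π(i) > π(i+1)] = 1/2.
By linearity: E[X] = 288 · (1/2) = (289 − 1) · (1/2) = 144 ≈ 144.00000.

E[X] = 144 = 144.00000.


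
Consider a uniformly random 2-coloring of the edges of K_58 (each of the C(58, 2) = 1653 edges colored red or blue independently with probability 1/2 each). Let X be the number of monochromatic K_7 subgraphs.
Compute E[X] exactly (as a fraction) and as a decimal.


Let X = Σ_S X_S over the C(58, 7) = 300674088 subsets S of size 7, where X_S = 1 if the K_7 on S is monochromatic.
For a fixed S, the K_7 on S has C(7, 2) = 21 edges. P[all 21 edges red] = (1/2)^21, and likewise for blue, so P[monochromatic] = 2·(1/2)^21 = 2^{1 − 21} = 1/1048576.
By linearity of expectation: E[X] = C(58, 7) · 2^{1 − 21} = 300674088 · 1/1048576 = 37584261/131072.
Numerically: E[X] ≈ 286.7452.

E[X] = C(58,7)·2^(1−C(7,2)) = 37584261/131072 ≈ 286.7452.


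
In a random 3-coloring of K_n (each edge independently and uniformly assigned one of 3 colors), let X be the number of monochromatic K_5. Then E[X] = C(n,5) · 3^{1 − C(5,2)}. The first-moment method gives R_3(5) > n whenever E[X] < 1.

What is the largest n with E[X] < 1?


We need C(n, 5) · 3^{1 − 10} < 1, i.e. C(n, 5) < 3^{10 − 1} = 19683.
Check values of n near the boundary:
  n = 16: C(16, 5) = 4368; 4368 < 19683? YES
  n = 17: C(17, 5) = 6188; 6188 < 19683? YES
  n = 18: C(18, 5) = 8568; 8568 < 19683? YES
  n = 19: C(19, 5) = 11628; 11628 < 19683? YES
  n = 20: C(20, 5) = 15504; 15504 < 19683? YES
  n = 21: C(21, 5) = 20349; 20349 < 19683? NO
The largest n with C(n, 5) < 19683 is n = 20 (where E[X] = 5168/6561 ≈ 0.78768). Hence R_3(5) > 20, i.e. R_3(5) ≥ 21.

Largest n = 20; hence R_3(5) > 20.


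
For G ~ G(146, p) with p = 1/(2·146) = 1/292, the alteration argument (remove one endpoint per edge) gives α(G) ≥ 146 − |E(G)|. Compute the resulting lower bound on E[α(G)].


E[|E(G)|] = C(146, 2)·p = 10585 · (1/292) = 145/4.
E[α(G)] ≥ n − E[|E(G)|] = 146 − 145/4 = 439/4.
Numerically: ≈ 109.7500.
(This is only a lower bound; the true E[α(G)] may be larger.)

E[α(G)] ≥ 439/4 ≈ 109.7500.


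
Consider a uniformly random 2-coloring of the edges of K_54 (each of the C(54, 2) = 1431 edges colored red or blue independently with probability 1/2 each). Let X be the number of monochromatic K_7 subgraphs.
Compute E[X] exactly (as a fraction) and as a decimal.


Let X = Σ_S X_S over the C(54, 7) = 177100560 subsets S of size 7, where X_S = 1 if the K_7 on S is monochromatic.
For a fixed S, the K_7 on S has C(7, 2) = 21 edges. P[all 21 edges red] = (1/2)^21, and likewise for blue, so P[monochromatic] = 2·(1/2)^21 = 2^{1 − 21} = 1/1048576.
By linearity of expectation: E[X] = C(54, 7) · 2^{1 − 21} = 177100560 · 1/1048576 = 11068785/65536.
Numerically: E[X] ≈ 168.8963.

E[X] = C(54,7)·2^(1−C(7,2)) = 11068785/65536 ≈ 168.8963.


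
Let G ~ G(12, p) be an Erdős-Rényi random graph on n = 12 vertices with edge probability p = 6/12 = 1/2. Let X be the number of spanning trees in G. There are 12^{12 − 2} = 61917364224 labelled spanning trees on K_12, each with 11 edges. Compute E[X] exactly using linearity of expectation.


K_12 has 12^{12 − 2} = 61917364224 labelled spanning trees.
For each such spanning tree H, let X_H = 1 if all 11 edges of H are present in G. Then P[X_H = 1] = p^{11} = (1/2)^{11} = 1/2048.
Summing the indicators: E[X] = Σ_H E[X_H] = 61917364224 · p^{11} = 61917364224 · 1/2048 = 30233088.
Numerically: E[X] ≈ 3.02e+07.

E[X] = 61917364224 · (1/2)^{11} = 30233088 ≈ 3.02e+07.


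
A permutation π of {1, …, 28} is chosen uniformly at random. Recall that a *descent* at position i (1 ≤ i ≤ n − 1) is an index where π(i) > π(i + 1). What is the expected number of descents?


Write X = Σ X_I over i = 1, …, 27, with X_I the indicator of one descent.
There are 27 indicators.
For each fixed i, the pair (π(i), π(i+1)) is a uniformly random ordered pair of distinct values from {1, …, 28}; by symmetry P[π(i) > π(i+1)] = 1/2.
By linearity: E[X] = 27 · (1/2) = (28 − 1) · (1/2) = 27/2 ≈ 13.500000.

E[X] = 27/2 = 13.500000.


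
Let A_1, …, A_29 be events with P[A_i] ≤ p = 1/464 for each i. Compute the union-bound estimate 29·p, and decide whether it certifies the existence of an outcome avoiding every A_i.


Union bound: P[∪_{i=1}^{29} A_i] ≤ Σ_i P[A_i] ≤ 29·p = 29·(1/464) = 1/16.
Numerically: 1/16 ≈ 0.0625000.
Is 1/16 < 1? YES.
Since P[∪ A_i] ≤ 1/16 < 1, the complement has P[∩ A_i^c] ≥ 1 − 1/16 = 15/16 > 0, so some outcome avoids every A_i.

29·p = 1/16 ≈ 0.0625000; existence CERTIFIED by the union bound.


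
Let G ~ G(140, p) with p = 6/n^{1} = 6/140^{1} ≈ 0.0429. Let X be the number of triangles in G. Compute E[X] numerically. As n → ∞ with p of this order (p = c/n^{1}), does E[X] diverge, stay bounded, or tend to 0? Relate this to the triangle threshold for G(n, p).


Number of potential triangles: C(140, 3) = 447580.
Each occurs with probability p³ ≈ (0.0429)³ ≈ 7.87172e-05.
By linearity: E[X] = C(140, 3)·p³ ≈ 447580 · 7.87172e-05 ≈ 35.232.
Here α = 1, so p = 6/n is exactly at the triangle threshold p ~ 1/n. Asymptotically E[X] → c³/6 = 6³/6 = 36 ≈ 36.000, a bounded constant. In this regime the triangle count is asymptotically Poisson(c³/6).

E[X] ≈ 35.232; in regime p = Θ(1/n^{1}) E[X] stays bounded (at the triangle threshold p ~ 1/n).


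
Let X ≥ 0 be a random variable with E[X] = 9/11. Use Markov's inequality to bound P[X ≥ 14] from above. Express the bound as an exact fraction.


μ = E[X] = 9/11, a = 14.
Markov: P[X ≥ 14] ≤ μ/a = (9/11)/14 = 9/154.
Numerically: ≈ 0.0584.
(Since a = 14 > μ = 0.8182, the bound 9/154 is < 1 and informative.)

P[X ≥ 14] ≤ 9/154 ≈ 0.0584.


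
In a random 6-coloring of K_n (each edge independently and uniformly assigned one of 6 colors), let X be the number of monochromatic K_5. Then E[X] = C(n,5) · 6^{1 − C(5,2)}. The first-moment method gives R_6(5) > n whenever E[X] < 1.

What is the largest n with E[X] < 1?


We need C(n, 5) · 6^{1 − 10} < 1, i.e. C(n, 5) < 6^{10 − 1} = 10077696.
Check values of n near the boundary:
  n = 66: C(66, 5) = 8936928; 8936928 < 10077696? YES
  n = 67: C(67, 5) = 9657648; 9657648 < 10077696? YES
  n = 68: C(68, 5) = 10424128; 10424128 < 10077696? NO
  n = 69: C(69, 5) = 11238513; 11238513 < 10077696? NO
The largest n with C(n, 5) < 10077696 is n = 67 (where E[X] = 67067/69984 ≈ 0.958). Hence R_6(5) > 67, i.e. R_6(5) ≥ 68.

Largest n = 67; hence R_6(5) > 67.


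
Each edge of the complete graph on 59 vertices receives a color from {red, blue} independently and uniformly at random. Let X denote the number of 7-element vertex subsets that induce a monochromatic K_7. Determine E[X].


Let X = Σ_S X_S over the C(59, 7) = 341149446 subsets S of size 7, where X_S = 1 if the K_7 on S is monochromatic.
For a fixed S, the K_7 on S has C(7, 2) = 21 edges. P[all 21 edges red] = (1/2)^21, and likewise for blue, so P[monochromatic] = 2·(1/2)^21 = 2^{1 − 21} = 1/1048576.
By linearity of expectation: E[X] = C(59, 7) · 2^{1 − 21} = 341149446 · 1/1048576 = 170574723/524288.
Numerically: E[X] ≈ 325.34546.

E[X] = C(59,7)·2^(1−C(7,2)) = 170574723/524288 ≈ 325.34546.


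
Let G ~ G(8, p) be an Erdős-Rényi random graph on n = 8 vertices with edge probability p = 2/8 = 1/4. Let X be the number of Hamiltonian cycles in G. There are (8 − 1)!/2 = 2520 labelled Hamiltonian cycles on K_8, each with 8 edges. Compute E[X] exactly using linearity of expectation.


K_8 has (8 − 1)!/2 = 2520 labelled Hamiltonian cycles.
For each such Hamiltonian cycle H, let X_H = 1 if all 8 edges of H are present in G. Then P[X_H = 1] = p^{8} = (1/4)^{8} = 1/65536.
By linearity: E[X] = Σ_H E[X_H] = 2520 · p^{8} = 2520 · 1/65536 = 315/8192.
Numerically: E[X] ≈ 0.0385.

E[X] = 2520 · (1/4)^{8} = 315/8192 ≈ 0.0385.


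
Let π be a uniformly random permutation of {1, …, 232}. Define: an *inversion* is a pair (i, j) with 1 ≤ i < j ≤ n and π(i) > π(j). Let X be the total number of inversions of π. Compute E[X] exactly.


Write X = Σ X_I over the C(232, 2) = 26796 pairs i < j, with X_I the indicator of one inversion.
There are 26796 indicators.
For each fixed pair i < j, the values π(i) and π(j) are two distinct elements of {1, …, 232} in uniformly random order; by symmetry P[π(i) > π(j)] = 1/2.
By linearity: E[X] = 26796 · (1/2) = C(232, 2) · (1/2) = 26796/2 = 13398 ≈ 13398.0000.

E[X] = 13398 = 13398.0000.


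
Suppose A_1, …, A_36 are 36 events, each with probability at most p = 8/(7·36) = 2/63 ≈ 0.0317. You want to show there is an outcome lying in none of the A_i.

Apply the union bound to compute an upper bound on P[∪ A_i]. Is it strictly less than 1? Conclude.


Union bound: P[∪_{i=1}^{36} A_i] ≤ Σ_i P[A_i] ≤ 36·p = 36·(2/63) = 8/7.
Numerically: 8/7 ≈ 1.1429.
Is 8/7 < 1? NO.
Since the bound 8/7 is ≥ 1, the union bound is uninformative here; it does NOT by itself certify existence.

36·p = 8/7 ≈ 1.1429; existence NOT certified by the union bound.


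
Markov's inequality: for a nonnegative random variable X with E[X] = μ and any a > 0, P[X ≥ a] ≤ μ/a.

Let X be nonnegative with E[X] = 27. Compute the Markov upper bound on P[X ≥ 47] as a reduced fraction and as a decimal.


μ = E[X] = 27, a = 47.
Markov: P[X ≥ 47] ≤ μ/a = (27)/47 = 27/47.
Numerically: ≈ 0.57447.
(Since a = 47 > μ = 27.00000, the bound 27/47 is < 1 and informative.)

P[X ≥ 47] ≤ 27/47 ≈ 0.57447.


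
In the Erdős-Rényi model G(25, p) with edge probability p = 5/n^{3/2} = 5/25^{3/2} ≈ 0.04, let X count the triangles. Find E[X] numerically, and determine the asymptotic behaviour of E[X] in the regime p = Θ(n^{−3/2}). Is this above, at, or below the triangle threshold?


Number of potential triangles: C(25, 3) = 2300.
Each occurs with probability p³ ≈ (0.04)³ ≈ 6.40000000e-05.
By linearity: E[X] = C(25, 3)·p³ ≈ 2300 · 6.40000000e-05 ≈ 0.147200.
Since α = 3/2 > 1, p = c/n^{3/2} = o(1/n) is below the triangle threshold p ~ 1/n. Asymptotically E[X] ~ (c³/6)·n^{3(1−α)} = (5³/6)·n^{-1.5} → 0, so by Markov's inequality G has no triangles w.h.p.

E[X] ≈ 0.147200; in regime p = Θ(1/n^{3/2}) E[X] tends to 0 (below the triangle threshold p ~ 1/n).


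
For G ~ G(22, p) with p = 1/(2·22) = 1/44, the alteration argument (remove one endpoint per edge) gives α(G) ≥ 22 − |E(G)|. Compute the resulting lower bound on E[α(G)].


E[|E(G)|] = C(22, 2)·p = 231 · (1/44) = 21/4.
E[α(G)] ≥ n − E[|E(G)|] = 22 − 21/4 = 67/4.
Numerically: ≈ 16.7500.
(This is only a lower bound; the true E[α(G)] may be larger.)

E[α(G)] ≥ 67/4 ≈ 16.7500.


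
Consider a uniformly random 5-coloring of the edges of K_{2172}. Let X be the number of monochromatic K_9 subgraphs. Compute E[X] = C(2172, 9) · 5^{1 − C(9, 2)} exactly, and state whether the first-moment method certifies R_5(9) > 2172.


E[X] = C(2172, 9) · 5^{1 − 36} = 2915866900084148060642020 · 5^{−35} = 2915866900084148060642020/2910383045673370361328125.
As a reduced fraction: E[X] = 583173380016829612128404/582076609134674072265625 ≈ 1.0019.
Is E[X] < 1? NO.
Since E[X] ≥ 1, the first-moment bound is inconclusive at n = 2172; it does NOT by itself certify R_5(9) > 2172.

E[X] = 583173380016829612128404/582076609134674072265625 ≈ 1.0019; E[X] ≥ 1; first-moment method inconclusive here.


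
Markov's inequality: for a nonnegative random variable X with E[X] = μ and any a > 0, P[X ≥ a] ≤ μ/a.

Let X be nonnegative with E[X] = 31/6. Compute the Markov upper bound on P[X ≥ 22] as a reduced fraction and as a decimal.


μ = E[X] = 31/6, a = 22.
Markov: P[X ≥ 22] ≤ μ/a = (31/6)/22 = 31/132.
Numerically: ≈ 0.23485.
(Since a = 22 > μ = 5.16667, the bound 31/132 is < 1 and informative.)

P[X ≥ 22] ≤ 31/132 ≈ 0.23485.


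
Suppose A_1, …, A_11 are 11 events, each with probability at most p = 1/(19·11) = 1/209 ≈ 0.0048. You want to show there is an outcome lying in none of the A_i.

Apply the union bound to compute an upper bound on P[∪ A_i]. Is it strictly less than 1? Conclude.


Union bound: P[∪_{i=1}^{11} A_i] ≤ Σ_i P[A_i] ≤ 11·p = 11·(1/209) = 1/19.
Numerically: 1/19 ≈ 0.0526.
Is 1/19 < 1? YES.
Since P[∪ A_i] ≤ 1/19 < 1, the complement has P[∩ A_i^c] ≥ 1 − 1/19 = 18/19 > 0, so some outcome avoids every A_i.

11·p = 1/19 ≈ 0.0526; existence CERTIFIED by the union bound.


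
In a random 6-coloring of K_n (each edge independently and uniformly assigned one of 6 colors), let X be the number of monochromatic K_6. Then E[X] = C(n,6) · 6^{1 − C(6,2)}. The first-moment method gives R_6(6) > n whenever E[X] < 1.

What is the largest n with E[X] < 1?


We need C(n, 6) · 6^{1 − 15} < 1, i.e. C(n, 6) < 6^{15 − 1} = 78364164096.
Check values of n near the boundary:
  n = 196: C(196, 6) = 72887293024; 72887293024 < 78364164096? YES
  n = 197: C(197, 6) = 75176946208; 75176946208 < 78364164096? YES
  n = 198: C(198, 6) = 77526225777; 77526225777 < 78364164096? YES
  n = 199: C(199, 6) = 79936367511; 79936367511 < 78364164096? NO
  n = 200: C(200, 6) = 82408626300; 82408626300 < 78364164096? NO
  n = 201: C(201, 6) = 84944276340; 84944276340 < 78364164096? NO
The largest n with C(n, 6) < 78364164096 is n = 198 (where E[X] = 25842075259/26121388032 ≈ 0.9893071). Hence R_6(6) > 198, i.e. R_6(6) ≥ 199.

Largest n = 198; hence R_6(6) > 198.


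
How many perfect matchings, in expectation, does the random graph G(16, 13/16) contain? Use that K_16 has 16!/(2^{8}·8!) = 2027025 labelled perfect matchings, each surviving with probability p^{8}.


K_16 has 16!/(2^{8}·8!) = 2027025 labelled perfect matchings.
For each such perfect matching H, let X_H = 1 if all 8 edges of H are present in G. Then P[X_H = 1] = p^{8} = (13/16)^{8} = 815730721/4294967296.
By linearity: E[X] = Σ_H E[X_H] = 2027025 · p^{8} = 2027025 · 815730721/4294967296 = 1653506564735025/4294967296.
Numerically: E[X] ≈ 3.85e+05.

E[X] = 2027025 · (13/16)^{8} = 1653506564735025/4294967296 ≈ 3.85e+05.


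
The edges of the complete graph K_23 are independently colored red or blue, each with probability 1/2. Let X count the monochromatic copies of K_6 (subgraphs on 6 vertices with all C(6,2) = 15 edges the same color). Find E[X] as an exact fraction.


Let X = Σ_S X_S over the C(23, 6) = 100947 subsets S of size 6, where X_S = 1 if the K_6 on S is monochromatic.
For a fixed S, the K_6 on S has C(6, 2) = 15 edges. P[all 15 edges red] = (1/2)^15, and likewise for blue, so P[monochromatic] = 2·(1/2)^15 = 2^{1 − 15} = 1/16384.
Summing: E[X] = C(23, 6) · 2^{1 − 15} = 100947 · 1/16384 = 100947/16384.
Numerically: E[X] ≈ 6.1613.

E[X] = C(23,6)·2^(1−C(6,2)) = 100947/16384 ≈ 6.1613.


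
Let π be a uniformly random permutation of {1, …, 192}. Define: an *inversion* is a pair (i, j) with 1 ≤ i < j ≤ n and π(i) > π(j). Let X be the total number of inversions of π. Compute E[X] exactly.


Write X = Σ X_I over the C(192, 2) = 18336 pairs i < j, with X_I the indicator of one inversion.
There are 18336 indicators.
For each fixed pair i < j, the values π(i) and π(j) are two distinct elements of {1, …, 192} in uniformly random order; by symmetry P[π(i) > π(j)] = 1/2.
By linearity: E[X] = 18336 · (1/2) = C(192, 2) · (1/2) = 18336/2 = 9168 ≈ 9168.00000.

E[X] = 9168 = 9168.00000.


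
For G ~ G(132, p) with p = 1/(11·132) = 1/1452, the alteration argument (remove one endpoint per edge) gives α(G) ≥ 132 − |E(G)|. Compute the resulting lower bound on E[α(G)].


E[|E(G)|] = C(132, 2)·p = 8646 · (1/1452) = 131/22.
E[α(G)] ≥ n − E[|E(G)|] = 132 − 131/22 = 2773/22.
Numerically: ≈ 126.04545.
(This is only a lower bound; the true E[α(G)] may be larger.)

E[α(G)] ≥ 2773/22 ≈ 126.04545.


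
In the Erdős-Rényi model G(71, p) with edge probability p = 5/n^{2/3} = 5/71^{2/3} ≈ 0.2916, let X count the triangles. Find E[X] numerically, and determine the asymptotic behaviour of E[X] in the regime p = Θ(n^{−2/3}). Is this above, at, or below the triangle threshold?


Number of potential triangles: C(71, 3) = 57155.
Each occurs with probability p³ ≈ (0.2916)³ ≈ 2.479667e-02.
By linearity: E[X] = C(71, 3)·p³ ≈ 57155 · 2.479667e-02 ≈ 1417.2535.
Since α = 2/3 < 1, p = c/n^{2/3} ≫ 1/n is above the triangle threshold p ~ 1/n. Asymptotically E[X] ~ (c³/6)·n^{3(1−α)} = (5³/6)·n^{1} → ∞; triangles are abundant w.h.p.

E[X] ≈ 1417.2535; in regime p = Θ(1/n^{2/3}) E[X] diverges (above the triangle threshold p ~ 1/n).


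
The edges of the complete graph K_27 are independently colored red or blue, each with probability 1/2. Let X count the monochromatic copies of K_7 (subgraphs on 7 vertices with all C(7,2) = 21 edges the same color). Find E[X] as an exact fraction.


Let X = Σ_S X_S over the C(27, 7) = 888030 subsets S of size 7, where X_S = 1 if the K_7 on S is monochromatic.
For a fixed S, the K_7 on S has C(7, 2) = 21 edges. P[all 21 edges red] = (1/2)^21, and likewise for blue, so P[monochromatic] = 2·(1/2)^21 = 2^{1 − 21} = 1/1048576.
By linearity of expectation: E[X] = C(27, 7) · 2^{1 − 21} = 888030 · 1/1048576 = 444015/524288.
Numerically: E[X] ≈ 0.84689.

E[X] = C(27,7)·2^(1−C(7,2)) = 444015/524288 ≈ 0.84689.


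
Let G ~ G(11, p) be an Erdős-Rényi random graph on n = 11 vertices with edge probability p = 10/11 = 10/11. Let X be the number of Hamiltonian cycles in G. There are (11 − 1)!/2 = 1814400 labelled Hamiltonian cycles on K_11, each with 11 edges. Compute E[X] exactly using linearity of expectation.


K_11 has (11 − 1)!/2 = 1814400 labelled Hamiltonian cycles.
For each such Hamiltonian cycle H, let X_H = 1 if all 11 edges of H are present in G. Then P[X_H = 1] = p^{11} = (10/11)^{11} = 100000000000/285311670611.
Summing the indicators: E[X] = Σ_H E[X_H] = 1814400 · p^{11} = 1814400 · 100000000000/285311670611 = 181440000000000000/285311670611.
Numerically: E[X] ≈ 6.36e+05.

E[X] = 1814400 · (10/11)^{11} = 181440000000000000/285311670611 ≈ 6.36e+05.


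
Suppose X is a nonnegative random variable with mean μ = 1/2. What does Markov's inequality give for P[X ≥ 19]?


μ = E[X] = 1/2, a = 19.
Markov: P[X ≥ 19] ≤ μ/a = (1/2)/19 = 1/38.
Numerically: ≈ 0.0263.
(Since a = 19 > μ = 0.5000, the bound 1/38 is < 1 and informative.)

P[X ≥ 19] ≤ 1/38 ≈ 0.0263.


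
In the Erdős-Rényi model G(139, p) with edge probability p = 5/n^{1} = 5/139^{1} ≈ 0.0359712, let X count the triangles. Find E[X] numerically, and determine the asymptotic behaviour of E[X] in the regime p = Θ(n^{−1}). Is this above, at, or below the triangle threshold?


Number of potential triangles: C(139, 3) = 437989.
Each occurs with probability p³ ≈ (0.0359712)³ ≈ 4.65442045e-05.
By linearity: E[X] = C(139, 3)·p³ ≈ 437989 · 4.65442045e-05 ≈ 20.385850.
Here α = 1, so p = 5/n is exactly at the triangle threshold p ~ 1/n. Asymptotically E[X] → c³/6 = 5³/6 = 125/6 ≈ 20.833333, a bounded constant. In this regime the triangle count is asymptotically Poisson(c³/6).

E[X] ≈ 20.385850; in regime p = Θ(1/n^{1}) E[X] stays bounded (at the triangle threshold p ~ 1/n).


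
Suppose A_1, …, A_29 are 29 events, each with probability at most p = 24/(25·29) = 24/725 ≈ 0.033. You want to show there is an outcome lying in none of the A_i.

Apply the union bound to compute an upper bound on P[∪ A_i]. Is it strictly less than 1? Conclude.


Union bound: P[∪_{i=1}^{29} A_i] ≤ Σ_i P[A_i] ≤ 29·p = 29·(24/725) = 24/25.
Numerically: 24/25 ≈ 0.960.
Is 24/25 < 1? YES.
Since P[∪ A_i] ≤ 24/25 < 1, the complement has P[∩ A_i^c] ≥ 1 − 24/25 = 1/25 > 0, so some outcome avoids every A_i.

29·p = 24/25 ≈ 0.960; existence CERTIFIED by the union bound.
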